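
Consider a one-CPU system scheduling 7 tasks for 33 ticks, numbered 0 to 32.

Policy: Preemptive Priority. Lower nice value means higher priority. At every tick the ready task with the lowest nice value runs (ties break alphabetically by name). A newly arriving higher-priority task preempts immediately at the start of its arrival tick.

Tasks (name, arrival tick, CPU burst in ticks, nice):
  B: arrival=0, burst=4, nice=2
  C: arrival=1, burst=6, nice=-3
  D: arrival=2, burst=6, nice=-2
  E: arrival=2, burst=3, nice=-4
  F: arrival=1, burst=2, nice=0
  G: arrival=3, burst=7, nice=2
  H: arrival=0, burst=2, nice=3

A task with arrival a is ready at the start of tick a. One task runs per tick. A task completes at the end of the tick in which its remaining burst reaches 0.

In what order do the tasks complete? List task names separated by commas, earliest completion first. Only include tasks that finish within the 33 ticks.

completion order = E, C, D, F, B, G, H

t=0: ready={B,H} → run B
t=1: ready={B,C,F,H} → run C
t=2: ready={B,C,D,E,F,H} → run E
t=3: ready={B,C,D,E,F,G,H} → run E
t=4: ready={B,C,D,E,F,G,H} → run E
t=5: ready={B,C,D,F,G,H} → run C
t=6: ready={B,C,D,F,G,H} → run C
t=7: ready={B,C,D,F,G,H} → run C
t=8: ready={B,C,D,F,G,H} → run C
t=9: ready={B,C,D,F,G,H} → run C
t=10: ready={B,D,F,G,H} → run D
t=11: ready={B,D,F,G,H} → run D
t=12: ready={B,D,F,G,H} → run D
t=13: ready={B,D,F,G,H} → run D
t=14: ready={B,D,F,G,H} → run D
t=15: ready={B,D,F,G,H} → run D
t=16: ready={B,F,G,H} → run F
t=17: ready={B,F,G,H} → run F
t=18: ready={B,G,H} → run B
t=19: ready={B,G,H} → run B
t=20: ready={B,G,H} → run B
t=21: ready={G,H} → run G
t=22: ready={G,H} → run G
t=23: ready={G,H} → run G
t=24: ready={G,H} → run G
t=25: ready={G,H} → run G
t=26: ready={G,H} → run G
t=27: ready={G,H} → run G
t=28: ready={H} → run H
t=29: ready={H} → run H
t=30: (idle)
t=31: (idle)
t=32: (idle)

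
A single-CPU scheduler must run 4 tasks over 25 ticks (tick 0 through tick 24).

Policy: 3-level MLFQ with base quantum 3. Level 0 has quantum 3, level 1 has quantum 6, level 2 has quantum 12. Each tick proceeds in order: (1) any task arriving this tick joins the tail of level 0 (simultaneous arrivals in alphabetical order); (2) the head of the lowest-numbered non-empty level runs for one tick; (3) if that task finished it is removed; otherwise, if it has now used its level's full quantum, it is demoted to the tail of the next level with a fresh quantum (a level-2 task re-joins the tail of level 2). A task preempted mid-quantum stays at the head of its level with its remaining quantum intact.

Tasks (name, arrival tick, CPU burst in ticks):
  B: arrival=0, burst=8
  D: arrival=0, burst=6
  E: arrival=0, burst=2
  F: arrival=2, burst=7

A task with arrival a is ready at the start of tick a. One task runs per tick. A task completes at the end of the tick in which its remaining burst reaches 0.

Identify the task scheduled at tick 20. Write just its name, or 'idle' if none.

running at tick 20 = F

t=0: L0/L1/L2 = BDE/-/- → run B
t=1: L0/L1/L2 = BDE/-/- → run B
t=2: L0/L1/L2 = BDEF/-/- → run B
t=3: L0/L1/L2 = DEF/B/- → run D
t=4: L0/L1/L2 = DEF/B/- → run D
t=5: L0/L1/L2 = DEF/B/- → run D
t=6: L0/L1/L2 = EF/BD/- → run E
t=7: L0/L1/L2 = EF/BD/- → run E
t=8: L0/L1/L2 = F/BD/- → run F
t=9: L0/L1/L2 = F/BD/- → run F
t=10: L0/L1/L2 = F/BD/- → run F
t=11: L0/L1/L2 = -/BDF/- → run B
t=12: L0/L1/L2 = -/BDF/- → run B
t=13: L0/L1/L2 = -/BDF/- → run B
t=14: L0/L1/L2 = -/BDF/- → run B
t=15: L0/L1/L2 = -/BDF/- → run B
t=16: L0/L1/L2 = -/DF/- → run D
t=17: L0/L1/L2 = -/DF/- → run D
t=18: L0/L1/L2 = -/DF/- → run D
t=19: L0/L1/L2 = -/F/- → run F
t=20: L0/L1/L2 = -/F/- → run F
t=21: L0/L1/L2 = -/F/- → run F
t=22: L0/L1/L2 = -/F/- → run F
t=23: (idle)
t=24: (idle)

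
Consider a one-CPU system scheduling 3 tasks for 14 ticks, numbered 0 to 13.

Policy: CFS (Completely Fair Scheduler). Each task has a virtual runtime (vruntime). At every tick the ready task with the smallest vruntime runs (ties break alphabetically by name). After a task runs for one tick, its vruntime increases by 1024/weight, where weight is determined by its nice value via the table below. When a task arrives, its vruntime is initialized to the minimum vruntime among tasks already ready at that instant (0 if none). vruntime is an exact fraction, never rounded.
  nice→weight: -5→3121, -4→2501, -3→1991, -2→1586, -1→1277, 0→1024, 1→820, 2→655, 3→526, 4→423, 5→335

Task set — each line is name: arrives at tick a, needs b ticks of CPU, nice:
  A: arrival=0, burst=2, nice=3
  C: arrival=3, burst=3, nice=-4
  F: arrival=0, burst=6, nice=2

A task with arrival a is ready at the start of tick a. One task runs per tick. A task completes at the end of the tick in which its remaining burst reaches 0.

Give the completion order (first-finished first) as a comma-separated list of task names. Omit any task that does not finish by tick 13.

completion order = A, C, F

t=0: vr[A=0 F=0] → run A
t=1: vr[A=512/263 F=0] → run F
t=2: vr[A=512/263 F=1024/655] → run F
t=3: vr[A=512/263 C=512/263 F=2048/655] → run A
t=4: vr[C=512/263 F=2048/655] → run C
t=5: vr[C=1549824/657763 F=2048/655] → run C
t=6: vr[C=1819136/657763 F=2048/655] → run C
t=7: vr[F=2048/655] → run F
t=8: vr[F=3072/655] → run F
t=9: vr[F=4096/655] → run F
t=10: vr[F=1024/131] → run F
t=11: (idle)
t=12: (idle)
t=13: (idle)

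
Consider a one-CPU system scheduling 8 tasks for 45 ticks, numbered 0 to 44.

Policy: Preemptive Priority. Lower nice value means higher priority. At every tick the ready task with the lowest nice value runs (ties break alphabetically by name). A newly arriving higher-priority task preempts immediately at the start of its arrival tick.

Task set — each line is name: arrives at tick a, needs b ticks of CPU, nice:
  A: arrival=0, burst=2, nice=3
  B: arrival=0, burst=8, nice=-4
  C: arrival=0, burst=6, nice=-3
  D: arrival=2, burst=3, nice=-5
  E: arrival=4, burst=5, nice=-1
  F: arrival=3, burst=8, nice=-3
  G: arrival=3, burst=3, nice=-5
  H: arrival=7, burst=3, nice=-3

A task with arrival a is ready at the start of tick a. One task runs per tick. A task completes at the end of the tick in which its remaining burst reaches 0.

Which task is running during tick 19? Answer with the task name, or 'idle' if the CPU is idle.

running at tick 19 = C

t=0: ready={A,B,C} → run B
t=1: ready={A,B,C} → run B
t=2: ready={A,B,C,D} → run D
t=3: ready={A,B,C,D,F,G} → run D
t=4: ready={A,B,C,D,E,F,G} → run D
t=5: ready={A,B,C,E,F,G} → run G
t=6: ready={A,B,C,E,F,G} → run G
t=7: ready={A,B,C,E,F,G,H} → run G
t=8: ready={A,B,C,E,F,H} → run B
t=9: ready={A,B,C,E,F,H} → run B
t=10: ready={A,B,C,E,F,H} → run B
t=11: ready={A,B,C,E,F,H} → run B
t=12: ready={A,B,C,E,F,H} → run B
t=13: ready={A,B,C,E,F,H} → run B
t=14: ready={A,C,E,F,H} → run C
t=15: ready={A,C,E,F,H} → run C
t=16: ready={A,C,E,F,H} → run C
t=17: ready={A,C,E,F,H} → run C
t=18: ready={A,C,E,F,H} → run C
t=19: ready={A,C,E,F,H} → run C
t=20: ready={A,E,F,H} → run F
t=21: ready={A,E,F,H} → run F
t=22: ready={A,E,F,H} → run F
t=23: ready={A,E,F,H} → run F
t=24: ready={A,E,F,H} → run F
t=25: ready={A,E,F,H} → run F
t=26: ready={A,E,F,H} → run F
t=27: ready={A,E,F,H} → run F
t=28: ready={A,E,H} → run H
t=29: ready={A,E,H} → run H
t=30: ready={A,E,H} → run H
t=31: ready={A,E} → run E
t=32: ready={A,E} → run E
t=33: ready={A,E} → run E
t=34: ready={A,E} → run E
t=35: ready={A,E} → run E
t=36: ready={A} → run A
t=37: ready={A} → run A
t=38: (idle)
t=39: (idle)
t=40: (idle)
t=41: (idle)
t=42: (idle)
t=43: (idle)
t=44: (idle)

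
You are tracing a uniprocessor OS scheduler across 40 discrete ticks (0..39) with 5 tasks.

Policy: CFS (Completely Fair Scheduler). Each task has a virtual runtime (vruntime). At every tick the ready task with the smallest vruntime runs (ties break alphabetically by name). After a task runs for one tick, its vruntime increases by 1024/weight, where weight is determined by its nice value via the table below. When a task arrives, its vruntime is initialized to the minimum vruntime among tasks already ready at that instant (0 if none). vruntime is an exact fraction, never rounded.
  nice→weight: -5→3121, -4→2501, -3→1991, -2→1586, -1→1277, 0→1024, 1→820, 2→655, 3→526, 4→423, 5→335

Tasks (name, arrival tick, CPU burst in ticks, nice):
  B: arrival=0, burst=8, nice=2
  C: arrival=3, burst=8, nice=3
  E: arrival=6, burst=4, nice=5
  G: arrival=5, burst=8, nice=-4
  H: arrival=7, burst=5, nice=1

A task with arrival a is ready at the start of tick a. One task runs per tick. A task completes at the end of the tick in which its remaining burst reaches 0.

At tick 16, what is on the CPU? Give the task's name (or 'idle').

running at tick 16 = G

t=0: vr[B=0] → run B
t=1: vr[B=1024/655] → run B
t=2: vr[B=2048/655] → run B
t=3: vr[B=3072/655 C=3072/655] → run B
t=4: vr[B=4096/655 C=3072/655] → run C
t=5: vr[B=4096/655 C=1143296/172265 G=4096/655] → run B
t=6: vr[B=1024/131 C=1143296/172265 E=4096/655 G=4096/655] → run E
t=7: vr[B=1024/131 C=1143296/172265 E=408576/43885 G=4096/655 H=4096/655] → run G
t=8: vr[B=1024/131 C=1143296/172265 E=408576/43885 G=10914816/1638155 H=4096/655] → run H
t=9: vr[B=1024/131 C=1143296/172265 E=408576/43885 G=10914816/1638155 H=201472/26855] → run C
t=10: vr[B=1024/131 C=1478656/172265 E=408576/43885 G=10914816/1638155 H=201472/26855] → run G
t=11: vr[B=1024/131 C=1478656/172265 E=408576/43885 G=11585536/1638155 H=201472/26855] → run G
t=12: vr[B=1024/131 C=1478656/172265 E=408576/43885 G=12256256/1638155 H=201472/26855] → run G
t=13: vr[B=1024/131 C=1478656/172265 E=408576/43885 G=12926976/1638155 H=201472/26855] → run H
t=14: vr[B=1024/131 C=1478656/172265 E=408576/43885 G=12926976/1638155 H=235008/26855] → run B
t=15: vr[B=6144/655 C=1478656/172265 E=408576/43885 G=12926976/1638155 H=235008/26855] → run G
t=16: vr[B=6144/655 C=1478656/172265 E=408576/43885 G=13597696/1638155 H=235008/26855] → run G
t=17: vr[B=6144/655 C=1478656/172265 E=408576/43885 G=14268416/1638155 H=235008/26855] → run C
t=18: vr[B=6144/655 C=1814016/172265 E=408576/43885 G=14268416/1638155 H=235008/26855] → run G
t=19: vr[B=6144/655 C=1814016/172265 E=408576/43885 G=14939136/1638155 H=235008/26855] → run H
t=20: vr[B=6144/655 C=1814016/172265 E=408576/43885 G=14939136/1638155 H=268544/26855] → run G
t=21: vr[B=6144/655 C=1814016/172265 E=408576/43885 H=268544/26855] → run E
t=22: vr[B=6144/655 C=1814016/172265 E=108544/8777 H=268544/26855] → run B
t=23: vr[B=7168/655 C=1814016/172265 E=108544/8777 H=268544/26855] → run H
t=24: vr[B=7168/655 C=1814016/172265 E=108544/8777 H=60416/5371] → run C
t=25: vr[B=7168/655 C=2149376/172265 E=108544/8777 H=60416/5371] → run B
t=26: vr[C=2149376/172265 E=108544/8777 H=60416/5371] → run H
t=27: vr[C=2149376/172265 E=108544/8777] → run E
t=28: vr[C=2149376/172265 E=676864/43885] → run C
t=29: vr[C=2484736/172265 E=676864/43885] → run C
t=30: vr[C=2820096/172265 E=676864/43885] → run E
t=31: vr[C=2820096/172265] → run C
t=32: vr[C=3155456/172265] → run C
t=33: (idle)
t=34: (idle)
t=35: (idle)
t=36: (idle)
t=37: (idle)
t=38: (idle)
t=39: (idle)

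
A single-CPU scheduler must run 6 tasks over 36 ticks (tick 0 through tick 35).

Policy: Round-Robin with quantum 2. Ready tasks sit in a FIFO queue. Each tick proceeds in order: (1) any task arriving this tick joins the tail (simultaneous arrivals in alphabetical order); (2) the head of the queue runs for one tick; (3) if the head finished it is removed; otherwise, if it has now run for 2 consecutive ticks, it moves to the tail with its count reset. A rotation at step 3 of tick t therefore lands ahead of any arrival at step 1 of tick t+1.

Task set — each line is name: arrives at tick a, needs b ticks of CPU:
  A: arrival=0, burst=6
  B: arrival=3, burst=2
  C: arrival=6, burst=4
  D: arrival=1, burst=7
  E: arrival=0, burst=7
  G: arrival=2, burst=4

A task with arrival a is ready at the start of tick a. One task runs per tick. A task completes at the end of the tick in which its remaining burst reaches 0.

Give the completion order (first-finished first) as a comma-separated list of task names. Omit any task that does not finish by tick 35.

completion order = B, A, G, C, E, D

t=0: queue=[A,E] q_used=0 → run A
t=1: queue=[A,E,D] q_used=1 → run A
t=2: queue=[E,D,A,G] q_used=0 → run E
t=3: queue=[E,D,A,G,B] q_used=1 → run E
t=4: queue=[D,A,G,B,E] q_used=0 → run D
t=5: queue=[D,A,G,B,E] q_used=1 → run D
t=6: queue=[A,G,B,E,D,C] q_used=0 → run A
t=7: queue=[A,G,B,E,D,C] q_used=1 → run A
t=8: queue=[G,B,E,D,C,A] q_used=0 → run G
t=9: queue=[G,B,E,D,C,A] q_used=1 → run G
t=10: queue=[B,E,D,C,A,G] q_used=0 → run B
t=11: queue=[B,E,D,C,A,G] q_used=1 → run B
t=12: queue=[E,D,C,A,G] q_used=0 → run E
t=13: queue=[E,D,C,A,G] q_used=1 → run E
t=14: queue=[D,C,A,G,E] q_used=0 → run D
t=15: queue=[D,C,A,G,E] q_used=1 → run D
t=16: queue=[C,A,G,E,D] q_used=0 → run C
t=17: queue=[C,A,G,E,D] q_used=1 → run C
t=18: queue=[A,G,E,D,C] q_used=0 → run A
t=19: queue=[A,G,E,D,C] q_used=1 → run A
t=20: queue=[G,E,D,C] q_used=0 → run G
t=21: queue=[G,E,D,C] q_used=1 → run G
t=22: queue=[E,D,C] q_used=0 → run E
t=23: queue=[E,D,C] q_used=1 → run E
t=24: queue=[D,C,E] q_used=0 → run D
t=25: queue=[D,C,E] q_used=1 → run D
t=26: queue=[C,E,D] q_used=0 → run C
t=27: queue=[C,E,D] q_used=1 → run C
t=28: queue=[E,D] q_used=0 → run E
t=29: queue=[D] q_used=0 → run D
t=30: (idle)
t=31: (idle)
t=32: (idle)
t=33: (idle)
t=34: (idle)
t=35: (idle)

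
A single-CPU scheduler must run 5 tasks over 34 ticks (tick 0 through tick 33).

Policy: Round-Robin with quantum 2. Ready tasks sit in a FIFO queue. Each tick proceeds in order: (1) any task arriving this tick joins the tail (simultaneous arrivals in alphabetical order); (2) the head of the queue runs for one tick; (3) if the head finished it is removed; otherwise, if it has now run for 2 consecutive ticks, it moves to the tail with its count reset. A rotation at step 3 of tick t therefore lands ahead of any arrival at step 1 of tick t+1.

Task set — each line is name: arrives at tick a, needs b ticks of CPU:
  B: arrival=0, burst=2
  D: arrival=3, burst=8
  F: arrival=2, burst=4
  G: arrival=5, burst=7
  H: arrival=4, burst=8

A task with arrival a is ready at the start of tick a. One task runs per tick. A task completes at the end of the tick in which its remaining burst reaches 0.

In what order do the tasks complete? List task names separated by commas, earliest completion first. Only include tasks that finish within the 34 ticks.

completion order = B, F, D, H, G

t=0: queue=[B] q_used=0 → run B
t=1: queue=[B] q_used=1 → run B
t=2: queue=[F] q_used=0 → run F
t=3: queue=[F,D] q_used=1 → run F
t=4: queue=[D,F,H] q_used=0 → run D
t=5: queue=[D,F,H,G] q_used=1 → run D
t=6: queue=[F,H,G,D] q_used=0 → run F
t=7: queue=[F,H,G,D] q_used=1 → run F
t=8: queue=[H,G,D] q_used=0 → run H
t=9: queue=[H,G,D] q_used=1 → run H
t=10: queue=[G,D,H] q_used=0 → run G
t=11: queue=[G,D,H] q_used=1 → run G
t=12: queue=[D,H,G] q_used=0 → run D
t=13: queue=[D,H,G] q_used=1 → run D
t=14: queue=[H,G,D] q_used=0 → run H
t=15: queue=[H,G,D] q_used=1 → run H
t=16: queue=[G,D,H] q_used=0 → run G
t=17: queue=[G,D,H] q_used=1 → run G
t=18: queue=[D,H,G] q_used=0 → run D
t=19: queue=[D,H,G] q_used=1 → run D
t=20: queue=[H,G,D] q_used=0 → run H
t=21: queue=[H,G,D] q_used=1 → run H
t=22: queue=[G,D,H] q_used=0 → run G
t=23: queue=[G,D,H] q_used=1 → run G
t=24: queue=[D,H,G] q_used=0 → run D
t=25: queue=[D,H,G] q_used=1 → run D
t=26: queue=[H,G] q_used=0 → run H
t=27: queue=[H,G] q_used=1 → run H
t=28: queue=[G] q_used=0 → run G
t=29: (idle)
t=30: (idle)
t=31: (idle)
t=32: (idle)
t=33: (idle)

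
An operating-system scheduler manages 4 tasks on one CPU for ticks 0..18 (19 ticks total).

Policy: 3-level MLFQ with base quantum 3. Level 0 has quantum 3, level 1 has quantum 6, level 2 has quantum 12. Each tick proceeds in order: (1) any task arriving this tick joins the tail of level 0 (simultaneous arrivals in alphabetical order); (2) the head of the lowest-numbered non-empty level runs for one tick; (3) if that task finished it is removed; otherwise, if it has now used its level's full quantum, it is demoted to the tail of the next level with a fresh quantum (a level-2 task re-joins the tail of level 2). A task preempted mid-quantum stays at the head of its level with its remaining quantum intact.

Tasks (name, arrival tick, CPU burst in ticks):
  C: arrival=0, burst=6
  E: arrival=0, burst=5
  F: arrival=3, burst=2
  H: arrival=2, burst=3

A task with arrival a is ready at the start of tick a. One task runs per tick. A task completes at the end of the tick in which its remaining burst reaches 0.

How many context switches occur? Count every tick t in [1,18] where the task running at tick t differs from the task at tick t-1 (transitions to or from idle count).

t=0: L0/L1/L2 = CE/-/- → run C
t=1: L0/L1/L2 = CE/-/- → run C
t=2: L0/L1/L2 = CEH/-/- → run C
t=3: L0/L1/L2 = EHF/C/- → run E
t=4: L0/L1/L2 = EHF/C/- → run E
t=5: L0/L1/L2 = EHF/C/- → run E
t=6: L0/L1/L2 = HF/CE/- → run H
t=7: L0/L1/L2 = HF/CE/- → run H
t=8: L0/L1/L2 = HF/CE/- → run H
t=9: L0/L1/L2 = F/CE/- → run F
t=10: L0/L1/L2 = F/CE/- → run F
t=11: L0/L1/L2 = -/CE/- → run C
t=12: L0/L1/L2 = -/CE/- → run C
t=13: L0/L1/L2 = -/CE/- → run C
t=14: L0/L1/L2 = -/E/- → run E
t=15: L0/L1/L2 = -/E/- → run E
t=16: (idle)
t=17: (idle)
t=18: (idle)

context switches = 6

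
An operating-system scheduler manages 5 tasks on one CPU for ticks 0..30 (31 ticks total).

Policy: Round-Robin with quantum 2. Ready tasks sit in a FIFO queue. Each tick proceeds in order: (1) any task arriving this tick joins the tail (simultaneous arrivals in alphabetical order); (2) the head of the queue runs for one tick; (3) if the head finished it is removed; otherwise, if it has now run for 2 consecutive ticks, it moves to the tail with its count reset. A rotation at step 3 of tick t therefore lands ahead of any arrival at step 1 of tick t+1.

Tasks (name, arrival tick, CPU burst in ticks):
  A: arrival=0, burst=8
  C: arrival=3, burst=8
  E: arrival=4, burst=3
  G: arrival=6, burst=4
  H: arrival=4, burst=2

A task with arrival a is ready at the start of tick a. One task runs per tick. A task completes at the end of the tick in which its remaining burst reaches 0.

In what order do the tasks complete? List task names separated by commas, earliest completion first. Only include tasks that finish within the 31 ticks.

completion order = H, A, E, G, C

t=0: queue=[A] q_used=0 → run A
t=1: queue=[A] q_used=1 → run A
t=2: queue=[A] q_used=0 → run A
t=3: queue=[A,C] q_used=1 → run A
t=4: queue=[C,A,E,H] q_used=0 → run C
t=5: queue=[C,A,E,H] q_used=1 → run C
t=6: queue=[A,E,H,C,G] q_used=0 → run A
t=7: queue=[A,E,H,C,G] q_used=1 → run A
t=8: queue=[E,H,C,G,A] q_used=0 → run E
t=9: queue=[E,H,C,G,A] q_used=1 → run E
t=10: queue=[H,C,G,A,E] q_used=0 → run H
t=11: queue=[H,C,G,A,E] q_used=1 → run H
t=12: queue=[C,G,A,E] q_used=0 → run C
t=13: queue=[C,G,A,E] q_used=1 → run C
t=14: queue=[G,A,E,C] q_used=0 → run G
t=15: queue=[G,A,E,C] q_used=1 → run G
t=16: queue=[A,E,C,G] q_used=0 → run A
t=17: queue=[A,E,C,G] q_used=1 → run A
t=18: queue=[E,C,G] q_used=0 → run E
t=19: queue=[C,G] q_used=0 → run C
t=20: queue=[C,G] q_used=1 → run C
t=21: queue=[G,C] q_used=0 → run G
t=22: queue=[G,C] q_used=1 → run G
t=23: queue=[C] q_used=0 → run C
t=24: queue=[C] q_used=1 → run C
t=25: (idle)
t=26: (idle)
t=27: (idle)
t=28: (idle)
t=29: (idle)
t=30: (idle)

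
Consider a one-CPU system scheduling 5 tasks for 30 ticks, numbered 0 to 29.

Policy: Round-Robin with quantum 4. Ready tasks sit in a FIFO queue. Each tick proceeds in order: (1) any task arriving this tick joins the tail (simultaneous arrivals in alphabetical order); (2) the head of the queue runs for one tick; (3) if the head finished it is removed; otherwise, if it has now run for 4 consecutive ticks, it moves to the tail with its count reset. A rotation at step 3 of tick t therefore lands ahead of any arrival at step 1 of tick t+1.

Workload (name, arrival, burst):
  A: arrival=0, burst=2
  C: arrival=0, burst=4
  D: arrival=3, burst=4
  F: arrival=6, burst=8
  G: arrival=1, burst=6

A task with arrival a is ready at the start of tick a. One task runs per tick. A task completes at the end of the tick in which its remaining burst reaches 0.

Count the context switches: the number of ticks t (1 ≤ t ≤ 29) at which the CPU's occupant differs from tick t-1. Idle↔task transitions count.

context switches = 7

t=0: queue=[A,C] q_used=0 → run A
t=1: queue=[A,C,G] q_used=1 → run A
t=2: queue=[C,G] q_used=0 → run C
t=3: queue=[C,G,D] q_used=1 → run C
t=4: queue=[C,G,D] q_used=2 → run C
t=5: queue=[C,G,D] q_used=3 → run C
t=6: queue=[G,D,F] q_used=0 → run G
t=7: queue=[G,D,F] q_used=1 → run G
t=8: queue=[G,D,F] q_used=2 → run G
t=9: queue=[G,D,F] q_used=3 → run G
t=10: queue=[D,F,G] q_used=0 → run D
t=11: queue=[D,F,G] q_used=1 → run D
t=12: queue=[D,F,G] q_used=2 → run D
t=13: queue=[D,F,G] q_used=3 → run D
t=14: queue=[F,G] q_used=0 → run F
t=15: queue=[F,G] q_used=1 → run F
t=16: queue=[F,G] q_used=2 → run F
t=17: queue=[F,G] q_used=3 → run F
t=18: queue=[G,F] q_used=0 → run G
t=19: queue=[G,F] q_used=1 → run G
t=20: queue=[F] q_used=0 → run F
t=21: queue=[F] q_used=1 → run F
t=22: queue=[F] q_used=2 → run F
t=23: queue=[F] q_used=3 → run F
t=24: (idle)
t=25: (idle)
t=26: (idle)
t=27: (idle)
t=28: (idle)
t=29: (idle)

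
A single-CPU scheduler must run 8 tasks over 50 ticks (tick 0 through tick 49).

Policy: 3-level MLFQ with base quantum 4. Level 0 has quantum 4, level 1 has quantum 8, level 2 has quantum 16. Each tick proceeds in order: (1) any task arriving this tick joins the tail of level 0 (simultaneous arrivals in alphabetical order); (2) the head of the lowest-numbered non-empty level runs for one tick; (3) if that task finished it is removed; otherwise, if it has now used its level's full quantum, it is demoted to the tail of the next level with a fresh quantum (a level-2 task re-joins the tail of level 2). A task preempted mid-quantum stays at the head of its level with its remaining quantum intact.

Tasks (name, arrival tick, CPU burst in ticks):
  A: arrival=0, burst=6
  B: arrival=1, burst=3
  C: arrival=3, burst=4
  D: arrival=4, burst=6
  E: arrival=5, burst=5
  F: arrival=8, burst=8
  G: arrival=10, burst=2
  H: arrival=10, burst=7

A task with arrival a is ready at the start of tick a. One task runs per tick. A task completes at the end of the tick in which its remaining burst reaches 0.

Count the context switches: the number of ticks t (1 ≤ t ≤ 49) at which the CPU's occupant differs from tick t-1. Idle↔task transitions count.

context switches = 13

t=0: L0/L1/L2 = A/-/- → run A
t=1: L0/L1/L2 = AB/-/- → run A
t=2: L0/L1/L2 = AB/-/- → run A
t=3: L0/L1/L2 = ABC/-/- → run A
t=4: L0/L1/L2 = BCD/A/- → run B
t=5: L0/L1/L2 = BCDE/A/- → run B
t=6: L0/L1/L2 = BCDE/A/- → run B
t=7: L0/L1/L2 = CDE/A/- → run C
t=8: L0/L1/L2 = CDEF/A/- → run C
t=9: L0/L1/L2 = CDEF/A/- → run C
t=10: L0/L1/L2 = CDEFGH/A/- → run C
t=11: L0/L1/L2 = DEFGH/A/- → run D
t=12: L0/L1/L2 = DEFGH/A/- → run D
t=13: L0/L1/L2 = DEFGH/A/- → run D
t=14: L0/L1/L2 = DEFGH/A/- → run D
t=15: L0/L1/L2 = EFGH/AD/- → run E
t=16: L0/L1/L2 = EFGH/AD/- → run E
t=17: L0/L1/L2 = EFGH/AD/- → run E
t=18: L0/L1/L2 = EFGH/AD/- → run E
t=19: L0/L1/L2 = FGH/ADE/- → run F
t=20: L0/L1/L2 = FGH/ADE/- → run F
t=21: L0/L1/L2 = FGH/ADE/- → run F
t=22: L0/L1/L2 = FGH/ADE/- → run F
t=23: L0/L1/L2 = GH/ADEF/- → run G
t=24: L0/L1/L2 = GH/ADEF/- → run G
t=25: L0/L1/L2 = H/ADEF/- → run H
t=26: L0/L1/L2 = H/ADEF/- → run H
t=27: L0/L1/L2 = H/ADEF/- → run H
t=28: L0/L1/L2 = H/ADEF/- → run H
t=29: L0/L1/L2 = -/ADEFH/- → run A
t=30: L0/L1/L2 = -/ADEFH/- → run A
t=31: L0/L1/L2 = -/DEFH/- → run D
t=32: L0/L1/L2 = -/DEFH/- → run D
t=33: L0/L1/L2 = -/EFH/- → run E
t=34: L0/L1/L2 = -/FH/- → run F
t=35: L0/L1/L2 = -/FH/- → run F
t=36: L0/L1/L2 = -/FH/- → run F
t=37: L0/L1/L2 = -/FH/- → run F
t=38: L0/L1/L2 = -/H/- → run H
t=39: L0/L1/L2 = -/H/- → run H
t=40: L0/L1/L2 = -/H/- → run H
t=41: (idle)
t=42: (idle)
t=43: (idle)
t=44: (idle)
t=45: (idle)
t=46: (idle)
t=47: (idle)
t=48: (idle)
t=49: (idle)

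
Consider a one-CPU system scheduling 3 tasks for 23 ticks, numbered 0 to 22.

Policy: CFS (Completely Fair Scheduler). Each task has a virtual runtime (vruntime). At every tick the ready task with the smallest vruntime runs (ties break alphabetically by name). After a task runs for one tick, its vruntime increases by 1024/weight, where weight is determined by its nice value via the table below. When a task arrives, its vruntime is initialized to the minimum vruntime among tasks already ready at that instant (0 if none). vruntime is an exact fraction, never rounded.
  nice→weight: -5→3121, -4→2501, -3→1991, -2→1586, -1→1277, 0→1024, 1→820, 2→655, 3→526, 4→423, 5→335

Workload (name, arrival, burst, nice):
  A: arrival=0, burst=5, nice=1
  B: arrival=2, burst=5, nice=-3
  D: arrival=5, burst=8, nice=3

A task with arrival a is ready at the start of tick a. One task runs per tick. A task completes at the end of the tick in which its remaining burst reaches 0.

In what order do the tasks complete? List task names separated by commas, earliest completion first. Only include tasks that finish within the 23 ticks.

completion order = B, A, D

t=0: vr[A=0] → run A
t=1: vr[A=256/205] → run A
t=2: vr[A=512/205 B=512/205] → run A
t=3: vr[A=768/205 B=512/205] → run B
t=4: vr[A=768/205 B=1229312/408155] → run B
t=5: vr[A=768/205 B=1439232/408155 D=1439232/408155] → run B
t=6: vr[A=768/205 B=1649152/408155 D=1439232/408155] → run D
t=7: vr[A=768/205 B=1649152/408155 D=587493376/107344765] → run A
t=8: vr[A=1024/205 B=1649152/408155 D=587493376/107344765] → run B
t=9: vr[A=1024/205 B=1859072/408155 D=587493376/107344765] → run B
t=10: vr[A=1024/205 D=587493376/107344765] → run A
t=11: vr[D=587493376/107344765] → run D
t=12: vr[D=796468736/107344765] → run D
t=13: vr[D=1005444096/107344765] → run D
t=14: vr[D=1214419456/107344765] → run D
t=15: vr[D=1423394816/107344765] → run D
t=16: vr[D=1632370176/107344765] → run D
t=17: vr[D=1841345536/107344765] → run D
t=18: (idle)
t=19: (idle)
t=20: (idle)
t=21: (idle)
t=22: (idle)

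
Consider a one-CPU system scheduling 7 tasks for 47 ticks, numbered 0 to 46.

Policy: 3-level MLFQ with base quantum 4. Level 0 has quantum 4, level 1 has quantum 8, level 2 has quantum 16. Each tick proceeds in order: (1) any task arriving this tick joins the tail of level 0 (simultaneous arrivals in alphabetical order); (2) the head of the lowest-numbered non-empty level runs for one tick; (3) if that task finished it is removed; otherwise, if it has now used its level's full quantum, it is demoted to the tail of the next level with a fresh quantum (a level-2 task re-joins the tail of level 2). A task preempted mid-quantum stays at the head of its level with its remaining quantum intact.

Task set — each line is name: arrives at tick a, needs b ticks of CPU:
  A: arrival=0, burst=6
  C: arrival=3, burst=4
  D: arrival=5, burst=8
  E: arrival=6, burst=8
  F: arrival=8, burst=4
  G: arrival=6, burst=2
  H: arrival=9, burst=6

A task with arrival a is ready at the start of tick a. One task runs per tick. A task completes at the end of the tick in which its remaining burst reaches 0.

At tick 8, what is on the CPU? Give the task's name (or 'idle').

t=0: L0/L1/L2 = A/-/- → run A
t=1: L0/L1/L2 = A/-/- → run A
t=2: L0/L1/L2 = A/-/- → run A
t=3: L0/L1/L2 = AC/-/- → run A
t=4: L0/L1/L2 = C/A/- → run C
t=5: L0/L1/L2 = CD/A/- → run C
t=6: L0/L1/L2 = CDEG/A/- → run C
t=7: L0/L1/L2 = CDEG/A/- → run C
t=8: L0/L1/L2 = DEGF/A/- → run D
t=9: L0/L1/L2 = DEGFH/A/- → run D
t=10: L0/L1/L2 = DEGFH/A/- → run D
t=11: L0/L1/L2 = DEGFH/A/- → run D
t=12: L0/L1/L2 = EGFH/AD/- → run E
t=13: L0/L1/L2 = EGFH/AD/- → run E
t=14: L0/L1/L2 = EGFH/AD/- → run E
t=15: L0/L1/L2 = EGFH/AD/- → run E
t=16: L0/L1/L2 = GFH/ADE/- → run G
t=17: L0/L1/L2 = GFH/ADE/- → run G
t=18: L0/L1/L2 = FH/ADE/- → run F
t=19: L0/L1/L2 = FH/ADE/- → run F
t=20: L0/L1/L2 = FH/ADE/- → run F
t=21: L0/L1/L2 = FH/ADE/- → run F
t=22: L0/L1/L2 = H/ADE/- → run H
t=23: L0/L1/L2 = H/ADE/- → run H
t=24: L0/L1/L2 = H/ADE/- → run H
t=25: L0/L1/L2 = H/ADE/- → run H
t=26: L0/L1/L2 = -/ADEH/- → run A
t=27: L0/L1/L2 = -/ADEH/- → run A
t=28: L0/L1/L2 = -/DEH/- → run D
t=29: L0/L1/L2 = -/DEH/- → run D
t=30: L0/L1/L2 = -/DEH/- → run D
t=31: L0/L1/L2 = -/DEH/- → run D
t=32: L0/L1/L2 = -/EH/- → run E
t=33: L0/L1/L2 = -/EH/- → run E
t=34: L0/L1/L2 = -/EH/- → run E
t=35: L0/L1/L2 = -/EH/- → run E
t=36: L0/L1/L2 = -/H/- → run H
t=37: L0/L1/L2 = -/H/- → run H
t=38: (idle)
t=39: (idle)
t=40: (idle)
t=41: (idle)
t=42: (idle)
t=43: (idle)
t=44: (idle)
t=45: (idle)
t=46: (idle)

running at tick 8 = D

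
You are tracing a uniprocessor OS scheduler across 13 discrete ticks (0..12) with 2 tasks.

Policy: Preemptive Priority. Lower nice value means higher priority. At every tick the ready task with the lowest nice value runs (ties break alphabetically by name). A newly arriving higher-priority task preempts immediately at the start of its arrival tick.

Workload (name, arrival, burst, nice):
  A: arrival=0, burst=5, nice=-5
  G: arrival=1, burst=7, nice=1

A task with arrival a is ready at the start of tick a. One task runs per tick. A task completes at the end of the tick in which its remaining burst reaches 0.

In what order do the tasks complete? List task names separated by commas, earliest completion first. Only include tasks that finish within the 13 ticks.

completion order = A, G

t=0: ready={A} → run A
t=1: ready={A,G} → run A
t=2: ready={A,G} → run A
t=3: ready={A,G} → run A
t=4: ready={A,G} → run A
t=5: ready={G} → run G
t=6: ready={G} → run G
t=7: ready={G} → run G
t=8: ready={G} → run G
t=9: ready={G} → run G
t=10: ready={G} → run G
t=11: ready={G} → run G
t=12: (idle)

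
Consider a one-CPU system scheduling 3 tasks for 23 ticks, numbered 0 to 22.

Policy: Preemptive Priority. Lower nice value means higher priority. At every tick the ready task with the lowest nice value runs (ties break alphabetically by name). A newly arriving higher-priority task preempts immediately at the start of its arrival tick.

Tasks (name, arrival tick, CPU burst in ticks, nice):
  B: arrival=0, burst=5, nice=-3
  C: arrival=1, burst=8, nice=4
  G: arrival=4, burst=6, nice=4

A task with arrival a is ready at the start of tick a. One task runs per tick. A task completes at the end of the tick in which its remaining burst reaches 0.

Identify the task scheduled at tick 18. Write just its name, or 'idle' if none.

running at tick 18 = G

t=0: ready={B} → run B
t=1: ready={B,C} → run B
t=2: ready={B,C} → run B
t=3: ready={B,C} → run B
t=4: ready={B,C,G} → run B
t=5: ready={C,G} → run C
t=6: ready={C,G} → run C
t=7: ready={C,G} → run C
t=8: ready={C,G} → run C
t=9: ready={C,G} → run C
t=10: ready={C,G} → run C
t=11: ready={C,G} → run C
t=12: ready={C,G} → run C
t=13: ready={G} → run G
t=14: ready={G} → run G
t=15: ready={G} → run G
t=16: ready={G} → run G
t=17: ready={G} → run G
t=18: ready={G} → run G
t=19: (idle)
t=20: (idle)
t=21: (idle)
t=22: (idle)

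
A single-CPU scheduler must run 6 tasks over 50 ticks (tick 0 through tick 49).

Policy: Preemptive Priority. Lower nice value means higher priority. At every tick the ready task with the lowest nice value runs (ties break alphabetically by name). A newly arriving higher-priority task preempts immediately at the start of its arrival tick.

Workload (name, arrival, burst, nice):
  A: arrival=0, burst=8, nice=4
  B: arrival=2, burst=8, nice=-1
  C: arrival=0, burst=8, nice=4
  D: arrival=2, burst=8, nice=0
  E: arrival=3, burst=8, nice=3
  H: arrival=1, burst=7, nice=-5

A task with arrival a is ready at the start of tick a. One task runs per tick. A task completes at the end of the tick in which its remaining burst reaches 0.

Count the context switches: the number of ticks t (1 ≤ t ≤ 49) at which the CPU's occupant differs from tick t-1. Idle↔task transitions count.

context switches = 7

t=0: ready={A,C} → run A
t=1: ready={A,C,H} → run H
t=2: ready={A,B,C,D,H} → run H
t=3: ready={A,B,C,D,E,H} → run H
t=4: ready={A,B,C,D,E,H} → run H
t=5: ready={A,B,C,D,E,H} → run H
t=6: ready={A,B,C,D,E,H} → run H
t=7: ready={A,B,C,D,E,H} → run H
t=8: ready={A,B,C,D,E} → run B
t=9: ready={A,B,C,D,E} → run B
t=10: ready={A,B,C,D,E} → run B
t=11: ready={A,B,C,D,E} → run B
t=12: ready={A,B,C,D,E} → run B
t=13: ready={A,B,C,D,E} → run B
t=14: ready={A,B,C,D,E} → run B
t=15: ready={A,B,C,D,E} → run B
t=16: ready={A,C,D,E} → run D
t=17: ready={A,C,D,E} → run D
t=18: ready={A,C,D,E} → run D
t=19: ready={A,C,D,E} → run D
t=20: ready={A,C,D,E} → run D
t=21: ready={A,C,D,E} → run D
t=22: ready={A,C,D,E} → run D
t=23: ready={A,C,D,E} → run D
t=24: ready={A,C,E} → run E
t=25: ready={A,C,E} → run E
t=26: ready={A,C,E} → run E
t=27: ready={A,C,E} → run E
t=28: ready={A,C,E} → run E
t=29: ready={A,C,E} → run E
t=30: ready={A,C,E} → run E
t=31: ready={A,C,E} → run E
t=32: ready={A,C} → run A
t=33: ready={A,C} → run A
t=34: ready={A,C} → run A
t=35: ready={A,C} → run A
t=36: ready={A,C} → run A
t=37: ready={A,C} → run A
t=38: ready={A,C} → run A
t=39: ready={C} → run C
t=40: ready={C} → run C
t=41: ready={C} → run C
t=42: ready={C} → run C
t=43: ready={C} → run C
t=44: ready={C} → run C
t=45: ready={C} → run C
t=46: ready={C} → run C
t=47: (idle)
t=48: (idle)
t=49: (idle)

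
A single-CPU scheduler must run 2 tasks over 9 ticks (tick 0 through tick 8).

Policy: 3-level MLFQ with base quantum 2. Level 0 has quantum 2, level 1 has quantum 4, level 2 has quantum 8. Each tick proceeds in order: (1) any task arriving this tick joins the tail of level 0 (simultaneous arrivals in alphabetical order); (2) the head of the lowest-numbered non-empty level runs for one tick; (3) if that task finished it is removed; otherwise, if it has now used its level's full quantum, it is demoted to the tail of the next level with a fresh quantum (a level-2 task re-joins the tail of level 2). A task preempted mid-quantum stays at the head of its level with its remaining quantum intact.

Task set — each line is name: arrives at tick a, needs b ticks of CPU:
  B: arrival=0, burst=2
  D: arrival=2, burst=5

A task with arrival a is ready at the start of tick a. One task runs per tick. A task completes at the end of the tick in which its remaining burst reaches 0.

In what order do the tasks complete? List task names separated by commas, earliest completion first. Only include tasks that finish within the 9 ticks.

completion order = B, D

t=0: L0/L1/L2 = B/-/- → run B
t=1: L0/L1/L2 = B/-/- → run B
t=2: L0/L1/L2 = D/-/- → run D
t=3: L0/L1/L2 = D/-/- → run D
t=4: L0/L1/L2 = -/D/- → run D
t=5: L0/L1/L2 = -/D/- → run D
t=6: L0/L1/L2 = -/D/- → run D
t=7: (idle)
t=8: (idle)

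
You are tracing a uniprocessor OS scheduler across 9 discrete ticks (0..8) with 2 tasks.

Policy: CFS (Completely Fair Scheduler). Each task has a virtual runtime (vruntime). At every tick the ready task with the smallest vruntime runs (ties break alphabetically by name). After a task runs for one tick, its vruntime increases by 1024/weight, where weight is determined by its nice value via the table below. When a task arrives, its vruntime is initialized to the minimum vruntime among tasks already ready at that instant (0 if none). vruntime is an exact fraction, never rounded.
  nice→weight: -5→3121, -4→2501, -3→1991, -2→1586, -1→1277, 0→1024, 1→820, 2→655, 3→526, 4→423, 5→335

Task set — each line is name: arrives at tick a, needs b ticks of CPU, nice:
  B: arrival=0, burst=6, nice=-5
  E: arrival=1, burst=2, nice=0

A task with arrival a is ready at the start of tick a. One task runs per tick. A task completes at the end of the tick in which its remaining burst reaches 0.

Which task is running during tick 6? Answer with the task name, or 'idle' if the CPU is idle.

running at tick 6 = E

t=0: vr[B=0] → run B
t=1: vr[B=1024/3121 E=1024/3121] → run B
t=2: vr[B=2048/3121 E=1024/3121] → run E
t=3: vr[B=2048/3121 E=4145/3121] → run B
t=4: vr[B=3072/3121 E=4145/3121] → run B
t=5: vr[B=4096/3121 E=4145/3121] → run B
t=6: vr[B=5120/3121 E=4145/3121] → run E
t=7: vr[B=5120/3121] → run B
t=8: (idle)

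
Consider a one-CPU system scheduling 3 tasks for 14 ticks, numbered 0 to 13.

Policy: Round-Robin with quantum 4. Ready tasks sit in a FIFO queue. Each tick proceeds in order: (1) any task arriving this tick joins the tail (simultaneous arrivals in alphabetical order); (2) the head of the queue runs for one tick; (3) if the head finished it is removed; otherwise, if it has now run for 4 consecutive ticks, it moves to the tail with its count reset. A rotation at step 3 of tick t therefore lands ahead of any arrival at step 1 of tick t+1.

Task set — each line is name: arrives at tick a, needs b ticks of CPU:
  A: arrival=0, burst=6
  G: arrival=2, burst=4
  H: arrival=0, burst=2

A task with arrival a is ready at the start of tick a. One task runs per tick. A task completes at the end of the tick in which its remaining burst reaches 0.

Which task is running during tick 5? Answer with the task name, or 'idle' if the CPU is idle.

running at tick 5 = H

t=0: queue=[A,H] q_used=0 → run A
t=1: queue=[A,H] q_used=1 → run A
t=2: queue=[A,H,G] q_used=2 → run A
t=3: queue=[A,H,G] q_used=3 → run A
t=4: queue=[H,G,A] q_used=0 → run H
t=5: queue=[H,G,A] q_used=1 → run H
t=6: queue=[G,A] q_used=0 → run G
t=7: queue=[G,A] q_used=1 → run G
t=8: queue=[G,A] q_used=2 → run G
t=9: queue=[G,A] q_used=3 → run G
t=10: queue=[A] q_used=0 → run A
t=11: queue=[A] q_used=1 → run A
t=12: (idle)
t=13: (idle)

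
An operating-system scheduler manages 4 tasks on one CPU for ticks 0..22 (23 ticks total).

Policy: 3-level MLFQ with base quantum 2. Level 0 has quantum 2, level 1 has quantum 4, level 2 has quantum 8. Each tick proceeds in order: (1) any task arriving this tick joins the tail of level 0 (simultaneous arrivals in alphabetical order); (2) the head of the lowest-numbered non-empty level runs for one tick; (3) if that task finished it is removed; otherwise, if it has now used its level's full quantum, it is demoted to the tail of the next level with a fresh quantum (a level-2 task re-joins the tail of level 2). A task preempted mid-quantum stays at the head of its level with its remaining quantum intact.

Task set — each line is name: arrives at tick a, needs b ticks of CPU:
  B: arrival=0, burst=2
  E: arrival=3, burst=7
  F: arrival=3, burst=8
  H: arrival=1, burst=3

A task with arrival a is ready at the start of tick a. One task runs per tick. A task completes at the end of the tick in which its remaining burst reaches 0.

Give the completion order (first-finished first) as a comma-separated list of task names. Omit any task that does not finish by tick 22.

t=0: L0/L1/L2 = B/-/- → run B
t=1: L0/L1/L2 = BH/-/- → run B
t=2: L0/L1/L2 = H/-/- → run H
t=3: L0/L1/L2 = HEF/-/- → run H
t=4: L0/L1/L2 = EF/H/- → run E
t=5: L0/L1/L2 = EF/H/- → run E
t=6: L0/L1/L2 = F/HE/- → run F
t=7: L0/L1/L2 = F/HE/- → run F
t=8: L0/L1/L2 = -/HEF/- → run H
t=9: L0/L1/L2 = -/EF/- → run E
t=10: L0/L1/L2 = -/EF/- → run E
t=11: L0/L1/L2 = -/EF/- → run E
t=12: L0/L1/L2 = -/EF/- → run E
t=13: L0/L1/L2 = -/F/E → run F
t=14: L0/L1/L2 = -/F/E → run F
t=15: L0/L1/L2 = -/F/E → run F
t=16: L0/L1/L2 = -/F/E → run F
t=17: L0/L1/L2 = -/-/EF → run E
t=18: L0/L1/L2 = -/-/F → run F
t=19: L0/L1/L2 = -/-/F → run F
t=20: (idle)
t=21: (idle)
t=22: (idle)

completion order = B, H, E, F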